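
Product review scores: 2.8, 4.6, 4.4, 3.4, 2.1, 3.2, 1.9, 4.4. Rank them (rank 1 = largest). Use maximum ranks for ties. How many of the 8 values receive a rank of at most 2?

1

Sorted (descending): 4.6, 4.4, 4.4, 3.4, 3.2, 2.8, 2.1, 1.9
The 2 values of 4.4 occupy positions 2–3 → each gets rank 3.
Ranks ≤ 2: {1} → 1 value.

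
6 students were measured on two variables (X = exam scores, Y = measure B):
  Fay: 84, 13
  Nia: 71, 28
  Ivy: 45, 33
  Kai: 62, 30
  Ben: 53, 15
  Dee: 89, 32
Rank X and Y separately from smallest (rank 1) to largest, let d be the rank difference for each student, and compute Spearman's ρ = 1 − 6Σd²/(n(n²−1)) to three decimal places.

Ranks of variable 1: 5, 4, 1, 3, 2, 6
Ranks of variable 2: 1, 3, 6, 4, 2, 5
d = r₁ − r₂: 4, 1, -5, -1, 0, 1
d²: 16, 1, 25, 1, 0, 1; Σd² = 44
ρ = 1 − 6·44/(6·35) = 1 − 264/210 = -0.257

-0.257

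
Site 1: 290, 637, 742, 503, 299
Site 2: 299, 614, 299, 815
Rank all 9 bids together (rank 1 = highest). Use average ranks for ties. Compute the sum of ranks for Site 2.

19

Sorted (descending): 815, 742, 637, 614, 503, 299, 299, 299, 290
The 3 values of 299 occupy positions 6–8 → average rank 7.
Site 2 values → pooled ranks: 299→7, 614→4, 299→7, 815→1
Rank sum = 7 + 4 + 7 + 1 = 19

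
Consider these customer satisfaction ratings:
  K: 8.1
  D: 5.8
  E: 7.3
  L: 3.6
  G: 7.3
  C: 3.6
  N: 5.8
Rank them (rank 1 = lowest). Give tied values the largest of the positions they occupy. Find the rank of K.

Sorted (ascending): 3.6, 3.6, 5.8, 5.8, 7.3, 7.3, 8.1
The 2 values of 3.6 occupy positions 1–2 → each gets rank 2.
The 2 values of 5.8 occupy positions 3–4 → each gets rank 4.
The 2 values of 7.3 occupy positions 5–6 → each gets rank 6.
K has value 8.1 → rank 7.

7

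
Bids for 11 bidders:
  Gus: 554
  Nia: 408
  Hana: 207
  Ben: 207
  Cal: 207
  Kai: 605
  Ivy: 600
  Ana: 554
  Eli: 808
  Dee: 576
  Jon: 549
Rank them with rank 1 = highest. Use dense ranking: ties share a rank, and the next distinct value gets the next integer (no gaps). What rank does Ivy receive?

3

Sorted (descending): 808, 605, 600, 576, 554, 554, 549, 408, 207, 207, 207
The 2 values of 554 share dense rank 5.
The 3 values of 207 share dense rank 8.
Remaining distinct values take the next consecutive integers.
Ivy has value 600 → rank 3.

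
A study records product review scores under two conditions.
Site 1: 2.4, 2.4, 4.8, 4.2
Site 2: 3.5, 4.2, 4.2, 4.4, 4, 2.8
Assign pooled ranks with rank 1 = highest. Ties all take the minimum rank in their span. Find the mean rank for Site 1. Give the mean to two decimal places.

5.50

Sorted (descending): 4.8, 4.4, 4.2, 4.2, 4.2, 4, 3.5, 2.8, 2.4, 2.4
The 3 values of 4.2 occupy positions 3–5 → each gets rank 3.
The 2 values of 2.4 occupy positions 9–10 → each gets rank 9.
Site 1 values → pooled ranks: 2.4→9, 2.4→9, 4.8→1, 4.2→3
Mean rank = (9 + 9 + 1 + 3) / 4 = 5.50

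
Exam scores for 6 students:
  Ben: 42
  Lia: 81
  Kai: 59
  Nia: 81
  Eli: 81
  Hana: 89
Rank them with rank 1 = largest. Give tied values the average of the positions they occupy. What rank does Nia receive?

3

Sorted (descending): 89, 81, 81, 81, 59, 42
The 3 values of 81 occupy positions 2–4 → average rank 3.
Nia has value 81 → rank 3.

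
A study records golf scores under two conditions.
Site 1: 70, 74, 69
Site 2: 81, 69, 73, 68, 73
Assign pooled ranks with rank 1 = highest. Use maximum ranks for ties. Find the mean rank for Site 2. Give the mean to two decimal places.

Sorted (descending): 81, 74, 73, 73, 70, 69, 69, 68
The 2 values of 73 occupy positions 3–4 → each gets rank 4.
The 2 values of 69 occupy positions 6–7 → each gets rank 7.
Site 2 values → pooled ranks: 81→1, 69→7, 73→4, 68→8, 73→4
Mean rank = (1 + 7 + 4 + 8 + 4) / 5 = 4.80

4.80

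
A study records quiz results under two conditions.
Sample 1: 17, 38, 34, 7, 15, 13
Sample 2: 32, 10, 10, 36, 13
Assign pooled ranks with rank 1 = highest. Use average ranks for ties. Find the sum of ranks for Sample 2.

32.5

Sorted (descending): 38, 36, 34, 32, 17, 15, 13, 13, 10, 10, 7
The 2 values of 13 occupy positions 7–8 → average rank (7+8)/2 = 7.5.
The 2 values of 10 occupy positions 9–10 → average rank (9+10)/2 = 9.5.
Sample 2 values → pooled ranks: 32→4, 10→9.5, 10→9.5, 36→2, 13→7.5
Rank sum = 4 + 9.5 + 9.5 + 2 + 7.5 = 32.5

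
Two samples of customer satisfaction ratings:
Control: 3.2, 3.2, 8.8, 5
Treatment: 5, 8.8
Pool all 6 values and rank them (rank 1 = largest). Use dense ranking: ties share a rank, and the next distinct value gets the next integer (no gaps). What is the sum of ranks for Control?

9

Sorted (descending): 8.8, 8.8, 5, 5, 3.2, 3.2
The 2 values of 8.8 share dense rank 1.
The 2 values of 5 share dense rank 2.
The 2 values of 3.2 share dense rank 3.
Control values → pooled ranks: 3.2→3, 3.2→3, 8.8→1, 5→2
Rank sum = 3 + 3 + 1 + 2 = 9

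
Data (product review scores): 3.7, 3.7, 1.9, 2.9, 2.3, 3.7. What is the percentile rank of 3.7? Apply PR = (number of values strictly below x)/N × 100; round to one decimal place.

50.0

N = 6.
Strictly below 3.7: 3. Equal to 3.7: 3.
PR = 3/6 × 100 = 50.0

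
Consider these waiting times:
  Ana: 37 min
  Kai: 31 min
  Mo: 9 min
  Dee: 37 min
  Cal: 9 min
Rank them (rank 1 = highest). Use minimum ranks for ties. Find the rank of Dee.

1

Sorted (descending): 37, 37, 31, 9, 9
The 2 values of 37 occupy positions 1–2 → each gets rank 1.
The 2 values of 9 occupy positions 4–5 → each gets rank 4.
Dee has value 37 min → rank 1.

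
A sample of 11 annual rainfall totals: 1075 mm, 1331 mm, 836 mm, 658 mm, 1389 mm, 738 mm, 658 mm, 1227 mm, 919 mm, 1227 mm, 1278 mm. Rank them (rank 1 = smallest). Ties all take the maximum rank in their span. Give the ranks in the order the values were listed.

Sorted (ascending): 658, 658, 738, 836, 919, 1075, 1227, 1227, 1278, 1331, 1389
The 2 values of 658 occupy positions 1–2 → each gets rank 2.
The 2 values of 1227 occupy positions 7–8 → each gets rank 8.

6, 10, 4, 2, 11, 3, 2, 8, 5, 8, 9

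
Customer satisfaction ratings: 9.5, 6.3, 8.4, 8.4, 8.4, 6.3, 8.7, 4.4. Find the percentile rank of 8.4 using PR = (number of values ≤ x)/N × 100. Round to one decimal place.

75.0

N = 8.
Strictly below 8.4: 3. Equal to 8.4: 3.
PR = 6/8 × 100 = 75.0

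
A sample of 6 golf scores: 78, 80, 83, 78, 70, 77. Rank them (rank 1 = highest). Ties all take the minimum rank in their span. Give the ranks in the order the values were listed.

Sorted (descending): 83, 80, 78, 78, 77, 70
The 2 values of 78 occupy positions 3–4 → each gets rank 3.

3, 2, 1, 3, 6, 5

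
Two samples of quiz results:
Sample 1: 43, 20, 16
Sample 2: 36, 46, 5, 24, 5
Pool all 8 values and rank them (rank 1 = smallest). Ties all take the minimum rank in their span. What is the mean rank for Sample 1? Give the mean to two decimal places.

4.67

Sorted (ascending): 5, 5, 16, 20, 24, 36, 43, 46
The 2 values of 5 occupy positions 1–2 → each gets rank 1.
Sample 1 values → pooled ranks: 43→7, 20→4, 16→3
Mean rank = (7 + 4 + 3) / 3 = 4.67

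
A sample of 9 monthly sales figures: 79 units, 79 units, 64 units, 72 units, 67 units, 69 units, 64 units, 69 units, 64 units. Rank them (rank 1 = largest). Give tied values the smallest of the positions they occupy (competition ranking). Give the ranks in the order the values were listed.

1, 1, 7, 3, 6, 4, 7, 4, 7

Sorted (descending): 79, 79, 72, 69, 69, 67, 64, 64, 64
The 2 values of 79 occupy positions 1–2 → each gets rank 1.
The 2 values of 69 occupy positions 4–5 → each gets rank 4.
The 3 values of 64 occupy positions 7–9 → each gets rank 7.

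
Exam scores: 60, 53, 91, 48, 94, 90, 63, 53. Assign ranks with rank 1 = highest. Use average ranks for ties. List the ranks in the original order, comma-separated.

Sorted (descending): 94, 91, 90, 63, 60, 53, 53, 48
The 2 values of 53 occupy positions 6–7 → average rank (6+7)/2 = 6.5.

5, 6.5, 2, 8, 1, 3, 4, 6.5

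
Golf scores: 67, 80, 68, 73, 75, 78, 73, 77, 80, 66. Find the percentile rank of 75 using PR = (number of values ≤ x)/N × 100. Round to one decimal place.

N = 10.
Strictly below 75: 5. Equal to 75: 1.
PR = 6/10 × 100 = 60.0

60.0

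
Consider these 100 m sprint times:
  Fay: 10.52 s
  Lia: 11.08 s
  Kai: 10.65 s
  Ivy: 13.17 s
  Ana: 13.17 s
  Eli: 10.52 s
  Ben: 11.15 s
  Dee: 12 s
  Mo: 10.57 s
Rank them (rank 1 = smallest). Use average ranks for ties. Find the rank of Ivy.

Sorted (ascending): 10.52, 10.52, 10.57, 10.65, 11.08, 11.15, 12, 13.17, 13.17
The 2 values of 10.52 occupy positions 1–2 → average rank (1+2)/2 = 1.5.
The 2 values of 13.17 occupy positions 8–9 → average rank (8+9)/2 = 8.5.
Ivy has value 13.17 s → rank 8.5.

8.5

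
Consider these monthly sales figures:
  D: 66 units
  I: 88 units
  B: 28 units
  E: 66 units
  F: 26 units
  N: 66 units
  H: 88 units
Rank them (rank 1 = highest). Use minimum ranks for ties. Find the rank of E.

Sorted (descending): 88, 88, 66, 66, 66, 28, 26
The 2 values of 88 occupy positions 1–2 → each gets rank 1.
The 3 values of 66 occupy positions 3–5 → each gets rank 3.
E has value 66 units → rank 3.

3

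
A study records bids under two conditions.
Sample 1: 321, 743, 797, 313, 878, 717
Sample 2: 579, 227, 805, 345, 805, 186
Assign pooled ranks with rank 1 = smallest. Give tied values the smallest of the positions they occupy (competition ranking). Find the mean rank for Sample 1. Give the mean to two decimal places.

7.17

Sorted (ascending): 186, 227, 313, 321, 345, 579, 717, 743, 797, 805, 805, 878
The 2 values of 805 occupy positions 10–11 → each gets rank 10.
Sample 1 values → pooled ranks: 321→4, 743→8, 797→9, 313→3, 878→12, 717→7
Mean rank = (4 + 8 + 9 + 3 + 12 + 7) / 6 = 7.17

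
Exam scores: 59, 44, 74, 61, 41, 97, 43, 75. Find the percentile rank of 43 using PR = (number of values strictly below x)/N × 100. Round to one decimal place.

12.5

N = 8.
Strictly below 43: 1. Equal to 43: 1.
PR = 1/8 × 100 = 12.5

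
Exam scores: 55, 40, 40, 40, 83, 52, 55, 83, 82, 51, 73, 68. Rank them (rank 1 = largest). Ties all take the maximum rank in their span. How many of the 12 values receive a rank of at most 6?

Sorted (descending): 83, 83, 82, 73, 68, 55, 55, 52, 51, 40, 40, 40
The 2 values of 83 occupy positions 1–2 → each gets rank 2.
The 2 values of 55 occupy positions 6–7 → each gets rank 7.
The 3 values of 40 occupy positions 10–12 → each gets rank 12.
Ranks ≤ 6: {2, 2, 3, 4, 5} → 5 values.

5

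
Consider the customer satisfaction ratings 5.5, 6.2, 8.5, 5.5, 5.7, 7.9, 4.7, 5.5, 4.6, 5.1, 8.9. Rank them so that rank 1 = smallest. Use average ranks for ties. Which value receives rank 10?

8.5

Sorted (ascending): 4.6, 4.7, 5.1, 5.5, 5.5, 5.5, 5.7, 6.2, 7.9, 8.5, 8.9
The 3 values of 5.5 occupy positions 4–6 → average rank 5.
Rank 10 → value 8.5.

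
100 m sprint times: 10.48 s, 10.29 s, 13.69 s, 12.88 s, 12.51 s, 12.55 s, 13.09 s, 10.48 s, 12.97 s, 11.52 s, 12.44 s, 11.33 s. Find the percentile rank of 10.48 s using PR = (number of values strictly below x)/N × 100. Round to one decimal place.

N = 12.
Strictly below 10.48: 1. Equal to 10.48: 2.
PR = 1/12 × 100 = 8.3

8.3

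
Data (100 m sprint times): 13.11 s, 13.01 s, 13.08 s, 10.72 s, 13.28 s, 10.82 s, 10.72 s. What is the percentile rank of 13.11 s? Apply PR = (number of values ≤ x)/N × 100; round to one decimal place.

N = 7.
Strictly below 13.11: 5. Equal to 13.11: 1.
PR = 6/7 × 100 = 85.7

85.7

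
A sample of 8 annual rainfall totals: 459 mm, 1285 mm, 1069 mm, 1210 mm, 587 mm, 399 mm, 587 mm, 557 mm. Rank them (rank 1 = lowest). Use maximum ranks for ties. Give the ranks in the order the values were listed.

2, 8, 6, 7, 5, 1, 5, 3

Sorted (ascending): 399, 459, 557, 587, 587, 1069, 1210, 1285
The 2 values of 587 occupy positions 4–5 → each gets rank 5.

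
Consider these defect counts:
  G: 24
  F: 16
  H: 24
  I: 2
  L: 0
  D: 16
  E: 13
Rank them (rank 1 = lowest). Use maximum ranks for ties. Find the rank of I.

Sorted (ascending): 0, 2, 13, 16, 16, 24, 24
The 2 values of 16 occupy positions 4–5 → each gets rank 5.
The 2 values of 24 occupy positions 6–7 → each gets rank 7.
I has value 2 → rank 2.

2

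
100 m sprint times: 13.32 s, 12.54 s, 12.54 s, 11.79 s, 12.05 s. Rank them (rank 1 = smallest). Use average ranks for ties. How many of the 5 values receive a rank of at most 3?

Sorted (ascending): 11.79, 12.05, 12.54, 12.54, 13.32
The 2 values of 12.54 occupy positions 3–4 → average rank (3+4)/2 = 3.5.
Ranks ≤ 3: {1, 2} → 2 values.

2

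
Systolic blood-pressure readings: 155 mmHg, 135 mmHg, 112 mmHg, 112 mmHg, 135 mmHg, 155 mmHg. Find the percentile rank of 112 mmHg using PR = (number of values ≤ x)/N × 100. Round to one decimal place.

N = 6.
Strictly below 112: 0. Equal to 112: 2.
PR = 2/6 × 100 = 33.3

33.3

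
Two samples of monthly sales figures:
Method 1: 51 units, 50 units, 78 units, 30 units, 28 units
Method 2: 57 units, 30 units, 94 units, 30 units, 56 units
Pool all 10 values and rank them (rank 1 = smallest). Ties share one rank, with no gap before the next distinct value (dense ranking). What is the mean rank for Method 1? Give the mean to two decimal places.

Sorted (ascending): 28, 30, 30, 30, 50, 51, 56, 57, 78, 94
The 3 values of 30 share dense rank 2.
Remaining distinct values take the next consecutive integers.
Method 1 values → pooled ranks: 51→4, 50→3, 78→7, 30→2, 28→1
Mean rank = (4 + 3 + 7 + 2 + 1) / 5 = 3.40

3.40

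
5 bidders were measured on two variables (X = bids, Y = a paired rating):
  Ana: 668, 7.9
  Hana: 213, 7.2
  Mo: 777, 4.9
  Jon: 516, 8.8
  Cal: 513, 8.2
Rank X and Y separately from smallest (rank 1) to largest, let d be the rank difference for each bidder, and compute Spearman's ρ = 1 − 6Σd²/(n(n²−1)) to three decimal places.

-0.300

Ranks of variable 1: 4, 1, 5, 3, 2
Ranks of variable 2: 3, 2, 1, 5, 4
d = r₁ − r₂: 1, -1, 4, -2, -2
d²: 1, 1, 16, 4, 4; Σd² = 26
ρ = 1 − 6·26/(5·24) = 1 − 156/120 = -0.300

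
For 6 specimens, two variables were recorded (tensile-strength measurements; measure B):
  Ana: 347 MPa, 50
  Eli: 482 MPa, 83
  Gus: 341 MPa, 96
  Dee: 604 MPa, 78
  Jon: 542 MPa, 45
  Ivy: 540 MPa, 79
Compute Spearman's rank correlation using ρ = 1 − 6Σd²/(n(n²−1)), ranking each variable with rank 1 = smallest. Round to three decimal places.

Ranks of variable 1: 2, 3, 1, 6, 5, 4
Ranks of variable 2: 2, 5, 6, 3, 1, 4
d = r₁ − r₂: 0, -2, -5, 3, 4, 0
d²: 0, 4, 25, 9, 16, 0; Σd² = 54
ρ = 1 − 6·54/(6·35) = 1 − 324/210 = -0.543

-0.543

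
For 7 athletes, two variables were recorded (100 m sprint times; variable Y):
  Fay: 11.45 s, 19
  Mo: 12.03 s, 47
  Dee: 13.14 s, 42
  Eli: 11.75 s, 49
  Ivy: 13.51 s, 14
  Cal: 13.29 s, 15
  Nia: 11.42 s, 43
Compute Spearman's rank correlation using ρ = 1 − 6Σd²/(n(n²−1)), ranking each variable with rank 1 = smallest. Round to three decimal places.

Ranks of variable 1: 2, 4, 5, 3, 7, 6, 1
Ranks of variable 2: 3, 6, 4, 7, 1, 2, 5
d = r₁ − r₂: -1, -2, 1, -4, 6, 4, -4
d²: 1, 4, 1, 16, 36, 16, 16; Σd² = 90
ρ = 1 − 6·90/(7·48) = 1 − 540/336 = -0.607

-0.607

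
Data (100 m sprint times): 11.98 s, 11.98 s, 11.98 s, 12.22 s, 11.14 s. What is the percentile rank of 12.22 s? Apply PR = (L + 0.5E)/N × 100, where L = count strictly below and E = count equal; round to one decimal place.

N = 5.
Strictly below 12.22: 4. Equal to 12.22: 1.
PR = (4 + 0.5·1)/5 × 100 = 90.0

90.0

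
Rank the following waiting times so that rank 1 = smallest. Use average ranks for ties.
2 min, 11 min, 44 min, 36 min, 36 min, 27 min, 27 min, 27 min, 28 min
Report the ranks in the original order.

Sorted (ascending): 2, 11, 27, 27, 27, 28, 36, 36, 44
The 3 values of 27 occupy positions 3–5 → average rank 4.
The 2 values of 36 occupy positions 7–8 → average rank (7+8)/2 = 7.5.

1, 2, 9, 7.5, 7.5, 4, 4, 4, 6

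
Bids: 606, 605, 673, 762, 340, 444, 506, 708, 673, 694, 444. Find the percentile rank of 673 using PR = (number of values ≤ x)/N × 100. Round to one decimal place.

N = 11.
Strictly below 673: 6. Equal to 673: 2.
PR = 8/11 × 100 = 72.7

72.7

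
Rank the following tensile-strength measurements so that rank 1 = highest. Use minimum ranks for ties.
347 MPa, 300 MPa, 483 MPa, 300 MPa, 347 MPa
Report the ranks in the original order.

Sorted (descending): 483, 347, 347, 300, 300
The 2 values of 347 occupy positions 2–3 → each gets rank 2.
The 2 values of 300 occupy positions 4–5 → each gets rank 4.

2, 4, 1, 4, 2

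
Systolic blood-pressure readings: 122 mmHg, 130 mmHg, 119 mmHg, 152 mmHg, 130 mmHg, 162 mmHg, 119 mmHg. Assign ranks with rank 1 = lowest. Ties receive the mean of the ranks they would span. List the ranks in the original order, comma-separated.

Sorted (ascending): 119, 119, 122, 130, 130, 152, 162
The 2 values of 119 occupy positions 1–2 → average rank (1+2)/2 = 1.5.
The 2 values of 130 occupy positions 4–5 → average rank (4+5)/2 = 4.5.

3, 4.5, 1.5, 6, 4.5, 7, 1.5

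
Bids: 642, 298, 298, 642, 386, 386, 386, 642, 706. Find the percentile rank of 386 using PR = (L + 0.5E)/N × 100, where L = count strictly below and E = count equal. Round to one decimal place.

38.9

N = 9.
Strictly below 386: 2. Equal to 386: 3.
PR = (2 + 0.5·3)/9 × 100 = 38.9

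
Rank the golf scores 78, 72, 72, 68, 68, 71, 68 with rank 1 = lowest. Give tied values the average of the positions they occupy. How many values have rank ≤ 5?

Sorted (ascending): 68, 68, 68, 71, 72, 72, 78
The 3 values of 68 occupy positions 1–3 → average rank 2.
The 2 values of 72 occupy positions 5–6 → average rank (5+6)/2 = 5.5.
Ranks ≤ 5: {2, 2, 2, 4} → 4 values.

4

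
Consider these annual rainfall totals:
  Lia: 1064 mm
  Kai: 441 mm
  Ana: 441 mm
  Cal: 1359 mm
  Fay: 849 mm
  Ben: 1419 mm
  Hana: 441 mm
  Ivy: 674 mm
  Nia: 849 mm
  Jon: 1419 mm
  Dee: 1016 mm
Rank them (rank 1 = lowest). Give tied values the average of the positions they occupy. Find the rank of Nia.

5.5

Sorted (ascending): 441, 441, 441, 674, 849, 849, 1016, 1064, 1359, 1419, 1419
The 3 values of 441 occupy positions 1–3 → average rank 2.
The 2 values of 849 occupy positions 5–6 → average rank (5+6)/2 = 5.5.
The 2 values of 1419 occupy positions 10–11 → average rank (10+11)/2 = 10.5.
Nia has value 849 mm → rank 5.5.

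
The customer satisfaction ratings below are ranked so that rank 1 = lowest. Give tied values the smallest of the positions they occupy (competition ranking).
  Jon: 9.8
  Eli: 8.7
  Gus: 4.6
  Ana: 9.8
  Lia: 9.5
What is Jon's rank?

4

Sorted (ascending): 4.6, 8.7, 9.5, 9.8, 9.8
The 2 values of 9.8 occupy positions 4–5 → each gets rank 4.
Jon has value 9.8 → rank 4.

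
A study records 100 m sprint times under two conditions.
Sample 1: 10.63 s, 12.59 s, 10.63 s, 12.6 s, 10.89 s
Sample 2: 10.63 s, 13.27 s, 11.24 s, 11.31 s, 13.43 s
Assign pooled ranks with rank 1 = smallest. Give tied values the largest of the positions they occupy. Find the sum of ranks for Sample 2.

Sorted (ascending): 10.63, 10.63, 10.63, 10.89, 11.24, 11.31, 12.59, 12.6, 13.27, 13.43
The 3 values of 10.63 occupy positions 1–3 → each gets rank 3.
Sample 2 values → pooled ranks: 10.63→3, 13.27→9, 11.24→5, 11.31→6, 13.43→10
Rank sum = 3 + 9 + 5 + 6 + 10 = 33

33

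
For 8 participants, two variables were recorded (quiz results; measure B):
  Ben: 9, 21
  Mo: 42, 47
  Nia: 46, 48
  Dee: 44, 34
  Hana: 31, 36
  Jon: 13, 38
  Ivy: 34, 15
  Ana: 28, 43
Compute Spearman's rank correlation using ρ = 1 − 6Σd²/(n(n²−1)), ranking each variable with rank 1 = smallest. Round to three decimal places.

0.381

Ranks of variable 1: 1, 6, 8, 7, 4, 2, 5, 3
Ranks of variable 2: 2, 7, 8, 3, 4, 5, 1, 6
d = r₁ − r₂: -1, -1, 0, 4, 0, -3, 4, -3
d²: 1, 1, 0, 16, 0, 9, 16, 9; Σd² = 52
ρ = 1 − 6·52/(8·63) = 1 − 312/504 = 0.381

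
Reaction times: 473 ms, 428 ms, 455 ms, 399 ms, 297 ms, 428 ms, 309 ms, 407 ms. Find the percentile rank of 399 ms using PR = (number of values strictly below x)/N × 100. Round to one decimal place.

25.0

N = 8.
Strictly below 399: 2. Equal to 399: 1.
PR = 2/8 × 100 = 25.0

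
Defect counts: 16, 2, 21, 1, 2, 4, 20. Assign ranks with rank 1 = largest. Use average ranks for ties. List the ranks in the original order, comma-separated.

Sorted (descending): 21, 20, 16, 4, 2, 2, 1
The 2 values of 2 occupy positions 5–6 → average rank (5+6)/2 = 5.5.

3, 5.5, 1, 7, 5.5, 4, 2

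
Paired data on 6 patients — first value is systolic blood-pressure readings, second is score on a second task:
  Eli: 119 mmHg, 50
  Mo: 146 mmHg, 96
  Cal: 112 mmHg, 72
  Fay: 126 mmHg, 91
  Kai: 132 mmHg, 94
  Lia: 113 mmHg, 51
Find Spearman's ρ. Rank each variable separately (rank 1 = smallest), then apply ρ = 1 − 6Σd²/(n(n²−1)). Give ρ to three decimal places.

0.771

Ranks of variable 1: 3, 6, 1, 4, 5, 2
Ranks of variable 2: 1, 6, 3, 4, 5, 2
d = r₁ − r₂: 2, 0, -2, 0, 0, 0
d²: 4, 0, 4, 0, 0, 0; Σd² = 8
ρ = 1 − 6·8/(6·35) = 1 − 48/210 = 0.771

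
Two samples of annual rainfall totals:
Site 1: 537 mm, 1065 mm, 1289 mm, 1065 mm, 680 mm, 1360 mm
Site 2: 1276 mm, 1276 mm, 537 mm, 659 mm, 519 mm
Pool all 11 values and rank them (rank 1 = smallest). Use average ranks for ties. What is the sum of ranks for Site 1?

Sorted (ascending): 519, 537, 537, 659, 680, 1065, 1065, 1276, 1276, 1289, 1360
The 2 values of 537 occupy positions 2–3 → average rank (2+3)/2 = 2.5.
The 2 values of 1065 occupy positions 6–7 → average rank (6+7)/2 = 6.5.
The 2 values of 1276 occupy positions 8–9 → average rank (8+9)/2 = 8.5.
Site 1 values → pooled ranks: 537→2.5, 1065→6.5, 1289→10, 1065→6.5, 680→5, 1360→11
Rank sum = 2.5 + 6.5 + 10 + 6.5 + 5 + 11 = 41.5

41.5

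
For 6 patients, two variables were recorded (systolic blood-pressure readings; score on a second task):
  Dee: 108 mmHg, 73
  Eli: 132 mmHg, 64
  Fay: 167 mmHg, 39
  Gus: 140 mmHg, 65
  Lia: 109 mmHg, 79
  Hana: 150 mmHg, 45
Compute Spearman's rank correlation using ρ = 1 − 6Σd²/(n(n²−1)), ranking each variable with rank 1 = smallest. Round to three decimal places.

-0.886

Ranks of variable 1: 1, 3, 6, 4, 2, 5
Ranks of variable 2: 5, 3, 1, 4, 6, 2
d = r₁ − r₂: -4, 0, 5, 0, -4, 3
d²: 16, 0, 25, 0, 16, 9; Σd² = 66
ρ = 1 − 6·66/(6·35) = 1 − 396/210 = -0.886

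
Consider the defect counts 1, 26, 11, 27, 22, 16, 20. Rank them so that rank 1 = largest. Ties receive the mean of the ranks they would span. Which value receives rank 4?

Sorted (descending): 27, 26, 22, 20, 16, 11, 1
No ties — each value takes its position as its rank.
Rank 4 → value 20.

20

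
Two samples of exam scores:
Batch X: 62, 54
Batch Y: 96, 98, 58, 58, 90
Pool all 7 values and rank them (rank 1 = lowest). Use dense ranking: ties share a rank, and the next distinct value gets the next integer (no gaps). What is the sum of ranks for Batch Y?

19

Sorted (ascending): 54, 58, 58, 62, 90, 96, 98
The 2 values of 58 share dense rank 2.
Remaining distinct values take the next consecutive integers.
Batch Y values → pooled ranks: 96→5, 98→6, 58→2, 58→2, 90→4
Rank sum = 5 + 6 + 2 + 2 + 4 = 19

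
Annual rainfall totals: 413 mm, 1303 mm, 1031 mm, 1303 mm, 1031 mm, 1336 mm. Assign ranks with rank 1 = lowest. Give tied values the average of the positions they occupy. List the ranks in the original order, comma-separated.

Sorted (ascending): 413, 1031, 1031, 1303, 1303, 1336
The 2 values of 1031 occupy positions 2–3 → average rank (2+3)/2 = 2.5.
The 2 values of 1303 occupy positions 4–5 → average rank (4+5)/2 = 4.5.

1, 4.5, 2.5, 4.5, 2.5, 6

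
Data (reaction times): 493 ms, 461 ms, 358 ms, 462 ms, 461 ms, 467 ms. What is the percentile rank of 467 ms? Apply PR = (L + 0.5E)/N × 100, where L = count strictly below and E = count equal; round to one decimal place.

75.0

N = 6.
Strictly below 467: 4. Equal to 467: 1.
PR = (4 + 0.5·1)/6 × 100 = 75.0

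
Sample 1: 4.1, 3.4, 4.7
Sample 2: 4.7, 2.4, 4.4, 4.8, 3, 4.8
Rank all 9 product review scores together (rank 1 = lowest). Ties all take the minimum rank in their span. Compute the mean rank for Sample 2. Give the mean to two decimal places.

5.00

Sorted (ascending): 2.4, 3, 3.4, 4.1, 4.4, 4.7, 4.7, 4.8, 4.8
The 2 values of 4.7 occupy positions 6–7 → each gets rank 6.
The 2 values of 4.8 occupy positions 8–9 → each gets rank 8.
Sample 2 values → pooled ranks: 4.7→6, 2.4→1, 4.4→5, 4.8→8, 3→2, 4.8→8
Mean rank = (6 + 1 + 5 + 8 + 2 + 8) / 6 = 5.00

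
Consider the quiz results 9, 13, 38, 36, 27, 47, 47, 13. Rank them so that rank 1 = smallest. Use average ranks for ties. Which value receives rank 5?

36

Sorted (ascending): 9, 13, 13, 27, 36, 38, 47, 47
The 2 values of 13 occupy positions 2–3 → average rank (2+3)/2 = 2.5.
The 2 values of 47 occupy positions 7–8 → average rank (7+8)/2 = 7.5.
Rank 5 → value 36.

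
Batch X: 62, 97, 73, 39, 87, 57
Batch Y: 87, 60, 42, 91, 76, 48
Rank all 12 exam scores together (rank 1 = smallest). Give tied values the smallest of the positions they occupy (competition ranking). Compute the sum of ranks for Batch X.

Sorted (ascending): 39, 42, 48, 57, 60, 62, 73, 76, 87, 87, 91, 97
The 2 values of 87 occupy positions 9–10 → each gets rank 9.
Batch X values → pooled ranks: 62→6, 97→12, 73→7, 39→1, 87→9, 57→4
Rank sum = 6 + 12 + 7 + 1 + 9 + 4 = 39

39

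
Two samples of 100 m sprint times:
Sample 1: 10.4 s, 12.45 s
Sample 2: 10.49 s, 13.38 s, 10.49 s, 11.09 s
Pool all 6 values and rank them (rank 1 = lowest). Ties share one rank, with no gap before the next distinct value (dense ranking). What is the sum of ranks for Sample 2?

Sorted (ascending): 10.4, 10.49, 10.49, 11.09, 12.45, 13.38
The 2 values of 10.49 share dense rank 2.
Remaining distinct values take the next consecutive integers.
Sample 2 values → pooled ranks: 10.49→2, 13.38→5, 10.49→2, 11.09→3
Rank sum = 2 + 5 + 2 + 3 = 12

12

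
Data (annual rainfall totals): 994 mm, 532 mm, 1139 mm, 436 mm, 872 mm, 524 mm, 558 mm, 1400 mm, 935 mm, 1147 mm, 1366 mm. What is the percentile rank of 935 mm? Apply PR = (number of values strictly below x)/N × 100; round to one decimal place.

N = 11.
Strictly below 935: 5. Equal to 935: 1.
PR = 5/11 × 100 = 45.5

45.5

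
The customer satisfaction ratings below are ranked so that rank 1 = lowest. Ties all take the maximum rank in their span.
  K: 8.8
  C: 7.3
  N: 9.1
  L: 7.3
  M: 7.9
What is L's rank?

2

Sorted (ascending): 7.3, 7.3, 7.9, 8.8, 9.1
The 2 values of 7.3 occupy positions 1–2 → each gets rank 2.
L has value 7.3 → rank 2.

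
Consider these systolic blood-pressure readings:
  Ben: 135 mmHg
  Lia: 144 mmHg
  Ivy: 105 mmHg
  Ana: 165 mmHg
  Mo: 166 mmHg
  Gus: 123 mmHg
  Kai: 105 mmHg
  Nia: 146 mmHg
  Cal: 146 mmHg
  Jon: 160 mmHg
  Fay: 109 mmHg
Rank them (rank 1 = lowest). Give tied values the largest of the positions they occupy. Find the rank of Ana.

10

Sorted (ascending): 105, 105, 109, 123, 135, 144, 146, 146, 160, 165, 166
The 2 values of 105 occupy positions 1–2 → each gets rank 2.
The 2 values of 146 occupy positions 7–8 → each gets rank 8.
Ana has value 165 mmHg → rank 10.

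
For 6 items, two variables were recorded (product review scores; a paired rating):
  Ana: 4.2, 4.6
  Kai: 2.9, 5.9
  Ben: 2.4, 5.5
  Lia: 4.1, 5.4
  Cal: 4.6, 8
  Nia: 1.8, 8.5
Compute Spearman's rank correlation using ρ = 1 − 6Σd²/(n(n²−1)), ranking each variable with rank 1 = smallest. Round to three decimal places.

Ranks of variable 1: 5, 3, 2, 4, 6, 1
Ranks of variable 2: 1, 4, 3, 2, 5, 6
d = r₁ − r₂: 4, -1, -1, 2, 1, -5
d²: 16, 1, 1, 4, 1, 25; Σd² = 48
ρ = 1 − 6·48/(6·35) = 1 − 288/210 = -0.371

-0.371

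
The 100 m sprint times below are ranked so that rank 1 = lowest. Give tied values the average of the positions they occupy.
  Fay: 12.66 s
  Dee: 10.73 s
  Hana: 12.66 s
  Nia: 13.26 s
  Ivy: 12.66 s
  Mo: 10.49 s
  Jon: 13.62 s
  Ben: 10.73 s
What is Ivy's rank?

5

Sorted (ascending): 10.49, 10.73, 10.73, 12.66, 12.66, 12.66, 13.26, 13.62
The 2 values of 10.73 occupy positions 2–3 → average rank (2+3)/2 = 2.5.
The 3 values of 12.66 occupy positions 4–6 → average rank 5.
Ivy has value 12.66 s → rank 5.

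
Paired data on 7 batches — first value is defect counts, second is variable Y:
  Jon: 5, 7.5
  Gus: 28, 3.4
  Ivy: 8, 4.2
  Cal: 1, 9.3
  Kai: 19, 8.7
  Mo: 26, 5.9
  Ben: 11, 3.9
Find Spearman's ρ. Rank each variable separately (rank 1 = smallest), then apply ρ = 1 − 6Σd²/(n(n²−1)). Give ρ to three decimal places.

-0.607

Ranks of variable 1: 2, 7, 3, 1, 5, 6, 4
Ranks of variable 2: 5, 1, 3, 7, 6, 4, 2
d = r₁ − r₂: -3, 6, 0, -6, -1, 2, 2
d²: 9, 36, 0, 36, 1, 4, 4; Σd² = 90
ρ = 1 − 6·90/(7·48) = 1 − 540/336 = -0.607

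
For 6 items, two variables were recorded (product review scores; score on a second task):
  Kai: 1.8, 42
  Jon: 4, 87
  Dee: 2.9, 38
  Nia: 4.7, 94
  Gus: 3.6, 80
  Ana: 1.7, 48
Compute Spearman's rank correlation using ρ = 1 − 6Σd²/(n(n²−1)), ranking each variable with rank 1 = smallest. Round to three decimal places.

Ranks of variable 1: 2, 5, 3, 6, 4, 1
Ranks of variable 2: 2, 5, 1, 6, 4, 3
d = r₁ − r₂: 0, 0, 2, 0, 0, -2
d²: 0, 0, 4, 0, 0, 4; Σd² = 8
ρ = 1 − 6·8/(6·35) = 1 − 48/210 = 0.771

0.771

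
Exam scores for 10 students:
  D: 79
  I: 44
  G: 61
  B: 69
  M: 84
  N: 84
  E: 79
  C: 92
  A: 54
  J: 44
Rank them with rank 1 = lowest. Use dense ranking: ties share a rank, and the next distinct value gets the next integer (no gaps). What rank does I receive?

Sorted (ascending): 44, 44, 54, 61, 69, 79, 79, 84, 84, 92
The 2 values of 44 share dense rank 1.
The 2 values of 79 share dense rank 5.
The 2 values of 84 share dense rank 6.
Remaining distinct values take the next consecutive integers.
I has value 44 → rank 1.

1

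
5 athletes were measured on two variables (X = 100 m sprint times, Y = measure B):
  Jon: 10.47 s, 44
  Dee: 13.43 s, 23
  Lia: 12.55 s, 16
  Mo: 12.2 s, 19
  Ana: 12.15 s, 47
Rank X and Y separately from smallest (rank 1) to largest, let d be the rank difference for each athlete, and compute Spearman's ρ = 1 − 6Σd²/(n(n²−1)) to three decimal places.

Ranks of variable 1: 1, 5, 4, 3, 2
Ranks of variable 2: 4, 3, 1, 2, 5
d = r₁ − r₂: -3, 2, 3, 1, -3
d²: 9, 4, 9, 1, 9; Σd² = 32
ρ = 1 − 6·32/(5·24) = 1 − 192/120 = -0.600

-0.600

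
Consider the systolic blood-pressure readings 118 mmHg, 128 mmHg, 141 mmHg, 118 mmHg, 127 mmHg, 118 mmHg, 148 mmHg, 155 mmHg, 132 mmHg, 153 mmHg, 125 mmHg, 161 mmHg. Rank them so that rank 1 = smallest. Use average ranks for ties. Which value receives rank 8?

Sorted (ascending): 118, 118, 118, 125, 127, 128, 132, 141, 148, 153, 155, 161
The 3 values of 118 occupy positions 1–3 → average rank 2.
Rank 8 → value 141.

141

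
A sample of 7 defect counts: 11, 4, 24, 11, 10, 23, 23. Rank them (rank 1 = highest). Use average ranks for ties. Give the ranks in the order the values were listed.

Sorted (descending): 24, 23, 23, 11, 11, 10, 4
The 2 values of 23 occupy positions 2–3 → average rank (2+3)/2 = 2.5.
The 2 values of 11 occupy positions 4–5 → average rank (4+5)/2 = 4.5.

4.5, 7, 1, 4.5, 6, 2.5, 2.5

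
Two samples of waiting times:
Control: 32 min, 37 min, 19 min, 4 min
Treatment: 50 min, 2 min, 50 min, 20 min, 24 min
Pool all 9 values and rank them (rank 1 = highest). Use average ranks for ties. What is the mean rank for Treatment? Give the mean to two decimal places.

4.60

Sorted (descending): 50, 50, 37, 32, 24, 20, 19, 4, 2
The 2 values of 50 occupy positions 1–2 → average rank (1+2)/2 = 1.5.
Treatment values → pooled ranks: 50→1.5, 2→9, 50→1.5, 20→6, 24→5
Mean rank = (1.5 + 9 + 1.5 + 6 + 5) / 5 = 4.60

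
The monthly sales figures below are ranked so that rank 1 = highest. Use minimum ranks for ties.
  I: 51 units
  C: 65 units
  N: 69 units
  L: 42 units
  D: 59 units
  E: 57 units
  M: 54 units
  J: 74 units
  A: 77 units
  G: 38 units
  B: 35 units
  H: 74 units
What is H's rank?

Sorted (descending): 77, 74, 74, 69, 65, 59, 57, 54, 51, 42, 38, 35
The 2 values of 74 occupy positions 2–3 → each gets rank 2.
H has value 74 units → rank 2.

2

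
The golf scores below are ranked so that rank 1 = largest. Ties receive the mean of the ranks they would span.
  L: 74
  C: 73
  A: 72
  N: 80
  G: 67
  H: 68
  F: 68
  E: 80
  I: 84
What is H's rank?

7.5

Sorted (descending): 84, 80, 80, 74, 73, 72, 68, 68, 67
The 2 values of 80 occupy positions 2–3 → average rank (2+3)/2 = 2.5.
The 2 values of 68 occupy positions 7–8 → average rank (7+8)/2 = 7.5.
H has value 68 → rank 7.5.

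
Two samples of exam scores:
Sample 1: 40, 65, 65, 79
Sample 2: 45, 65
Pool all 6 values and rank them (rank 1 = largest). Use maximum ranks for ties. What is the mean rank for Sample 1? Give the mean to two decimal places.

3.75

Sorted (descending): 79, 65, 65, 65, 45, 40
The 3 values of 65 occupy positions 2–4 → each gets rank 4.
Sample 1 values → pooled ranks: 40→6, 65→4, 65→4, 79→1
Mean rank = (6 + 4 + 4 + 1) / 4 = 3.75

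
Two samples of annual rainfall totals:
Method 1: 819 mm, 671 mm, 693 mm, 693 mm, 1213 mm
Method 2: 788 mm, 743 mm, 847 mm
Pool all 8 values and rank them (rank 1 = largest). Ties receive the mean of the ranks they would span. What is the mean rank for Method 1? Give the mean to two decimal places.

Sorted (descending): 1213, 847, 819, 788, 743, 693, 693, 671
The 2 values of 693 occupy positions 6–7 → average rank (6+7)/2 = 6.5.
Method 1 values → pooled ranks: 819→3, 671→8, 693→6.5, 693→6.5, 1213→1
Mean rank = (3 + 8 + 6.5 + 6.5 + 1) / 5 = 5.00

5.00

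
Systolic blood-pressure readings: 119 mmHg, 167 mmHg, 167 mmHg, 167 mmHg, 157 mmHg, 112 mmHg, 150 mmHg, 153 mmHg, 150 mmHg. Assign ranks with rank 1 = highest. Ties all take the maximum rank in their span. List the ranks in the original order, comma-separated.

8, 3, 3, 3, 4, 9, 7, 5, 7

Sorted (descending): 167, 167, 167, 157, 153, 150, 150, 119, 112
The 3 values of 167 occupy positions 1–3 → each gets rank 3.
The 2 values of 150 occupy positions 6–7 → each gets rank 7.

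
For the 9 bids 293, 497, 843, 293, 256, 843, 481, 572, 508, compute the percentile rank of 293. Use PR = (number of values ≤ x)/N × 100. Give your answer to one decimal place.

N = 9.
Strictly below 293: 1. Equal to 293: 2.
PR = 3/9 × 100 = 33.3

33.3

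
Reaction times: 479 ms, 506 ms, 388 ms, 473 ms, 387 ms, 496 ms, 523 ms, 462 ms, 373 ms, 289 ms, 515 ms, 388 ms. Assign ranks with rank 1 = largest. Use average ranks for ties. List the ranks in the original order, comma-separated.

5, 3, 8.5, 6, 10, 4, 1, 7, 11, 12, 2, 8.5

Sorted (descending): 523, 515, 506, 496, 479, 473, 462, 388, 388, 387, 373, 289
The 2 values of 388 occupy positions 8–9 → average rank (8+9)/2 = 8.5.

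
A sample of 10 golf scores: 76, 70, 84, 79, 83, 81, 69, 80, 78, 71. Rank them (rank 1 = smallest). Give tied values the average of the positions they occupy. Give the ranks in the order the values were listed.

4, 2, 10, 6, 9, 8, 1, 7, 5, 3

Sorted (ascending): 69, 70, 71, 76, 78, 79, 80, 81, 83, 84
No ties — each value takes its position as its rank.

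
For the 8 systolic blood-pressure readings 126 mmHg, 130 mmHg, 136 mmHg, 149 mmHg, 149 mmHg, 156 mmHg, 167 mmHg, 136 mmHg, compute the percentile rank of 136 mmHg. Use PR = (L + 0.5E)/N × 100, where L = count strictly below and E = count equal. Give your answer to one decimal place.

37.5

N = 8.
Strictly below 136: 2. Equal to 136: 2.
PR = (2 + 0.5·2)/8 × 100 = 37.5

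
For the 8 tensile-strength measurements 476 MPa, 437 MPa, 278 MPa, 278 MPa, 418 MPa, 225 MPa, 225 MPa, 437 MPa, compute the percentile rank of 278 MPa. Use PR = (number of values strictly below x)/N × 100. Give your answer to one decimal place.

N = 8.
Strictly below 278: 2. Equal to 278: 2.
PR = 2/8 × 100 = 25.0

25.0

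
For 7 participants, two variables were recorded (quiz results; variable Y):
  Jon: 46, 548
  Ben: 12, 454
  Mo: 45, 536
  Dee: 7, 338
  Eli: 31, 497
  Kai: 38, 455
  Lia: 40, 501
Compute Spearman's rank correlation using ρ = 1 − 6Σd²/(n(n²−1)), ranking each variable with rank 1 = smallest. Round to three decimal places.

0.964

Ranks of variable 1: 7, 2, 6, 1, 3, 4, 5
Ranks of variable 2: 7, 2, 6, 1, 4, 3, 5
d = r₁ − r₂: 0, 0, 0, 0, -1, 1, 0
d²: 0, 0, 0, 0, 1, 1, 0; Σd² = 2
ρ = 1 − 6·2/(7·48) = 1 − 12/336 = 0.964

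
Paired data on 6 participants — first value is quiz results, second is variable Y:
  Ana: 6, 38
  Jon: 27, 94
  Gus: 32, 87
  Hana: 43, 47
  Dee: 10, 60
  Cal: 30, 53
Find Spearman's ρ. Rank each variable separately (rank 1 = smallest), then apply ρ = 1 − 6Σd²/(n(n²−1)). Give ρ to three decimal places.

Ranks of variable 1: 1, 3, 5, 6, 2, 4
Ranks of variable 2: 1, 6, 5, 2, 4, 3
d = r₁ − r₂: 0, -3, 0, 4, -2, 1
d²: 0, 9, 0, 16, 4, 1; Σd² = 30
ρ = 1 − 6·30/(6·35) = 1 − 180/210 = 0.143

0.143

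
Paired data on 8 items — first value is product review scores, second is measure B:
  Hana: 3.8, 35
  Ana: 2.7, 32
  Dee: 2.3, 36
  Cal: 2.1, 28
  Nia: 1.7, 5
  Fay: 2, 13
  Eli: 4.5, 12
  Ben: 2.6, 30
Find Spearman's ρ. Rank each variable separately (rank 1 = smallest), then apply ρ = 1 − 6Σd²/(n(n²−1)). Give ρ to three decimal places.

Ranks of variable 1: 7, 6, 4, 3, 1, 2, 8, 5
Ranks of variable 2: 7, 6, 8, 4, 1, 3, 2, 5
d = r₁ − r₂: 0, 0, -4, -1, 0, -1, 6, 0
d²: 0, 0, 16, 1, 0, 1, 36, 0; Σd² = 54
ρ = 1 − 6·54/(8·63) = 1 − 324/504 = 0.357

0.357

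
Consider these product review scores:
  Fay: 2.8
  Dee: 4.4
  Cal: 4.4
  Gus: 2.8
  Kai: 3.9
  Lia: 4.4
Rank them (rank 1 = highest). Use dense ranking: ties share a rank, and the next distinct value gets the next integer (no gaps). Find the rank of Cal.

1

Sorted (descending): 4.4, 4.4, 4.4, 3.9, 2.8, 2.8
The 3 values of 4.4 share dense rank 1.
The 2 values of 2.8 share dense rank 3.
Remaining distinct values take the next consecutive integers.
Cal has value 4.4 → rank 1.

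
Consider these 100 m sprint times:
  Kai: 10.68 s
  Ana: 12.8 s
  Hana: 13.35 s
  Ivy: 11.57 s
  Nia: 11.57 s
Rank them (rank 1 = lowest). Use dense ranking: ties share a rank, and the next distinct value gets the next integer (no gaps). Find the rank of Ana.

3

Sorted (ascending): 10.68, 11.57, 11.57, 12.8, 13.35
The 2 values of 11.57 share dense rank 2.
Remaining distinct values take the next consecutive integers.
Ana has value 12.8 s → rank 3.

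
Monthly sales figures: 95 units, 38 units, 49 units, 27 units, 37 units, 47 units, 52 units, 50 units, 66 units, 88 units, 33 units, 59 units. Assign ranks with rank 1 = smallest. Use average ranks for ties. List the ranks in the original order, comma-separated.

12, 4, 6, 1, 3, 5, 8, 7, 10, 11, 2, 9

Sorted (ascending): 27, 33, 37, 38, 47, 49, 50, 52, 59, 66, 88, 95
No ties — each value takes its position as its rank.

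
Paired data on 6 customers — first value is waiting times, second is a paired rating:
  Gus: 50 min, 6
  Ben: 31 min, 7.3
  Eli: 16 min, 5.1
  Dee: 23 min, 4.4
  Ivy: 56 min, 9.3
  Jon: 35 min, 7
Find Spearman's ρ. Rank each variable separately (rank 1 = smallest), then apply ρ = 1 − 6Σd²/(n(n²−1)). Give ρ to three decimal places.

0.714

Ranks of variable 1: 5, 3, 1, 2, 6, 4
Ranks of variable 2: 3, 5, 2, 1, 6, 4
d = r₁ − r₂: 2, -2, -1, 1, 0, 0
d²: 4, 4, 1, 1, 0, 0; Σd² = 10
ρ = 1 − 6·10/(6·35) = 1 − 60/210 = 0.714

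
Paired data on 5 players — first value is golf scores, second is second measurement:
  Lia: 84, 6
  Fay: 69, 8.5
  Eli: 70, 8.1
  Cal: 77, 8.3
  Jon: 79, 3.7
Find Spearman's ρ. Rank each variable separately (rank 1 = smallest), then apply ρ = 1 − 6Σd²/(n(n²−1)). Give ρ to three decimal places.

-0.800

Ranks of variable 1: 5, 1, 2, 3, 4
Ranks of variable 2: 2, 5, 3, 4, 1
d = r₁ − r₂: 3, -4, -1, -1, 3
d²: 9, 16, 1, 1, 9; Σd² = 36
ρ = 1 − 6·36/(5·24) = 1 − 216/120 = -0.800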